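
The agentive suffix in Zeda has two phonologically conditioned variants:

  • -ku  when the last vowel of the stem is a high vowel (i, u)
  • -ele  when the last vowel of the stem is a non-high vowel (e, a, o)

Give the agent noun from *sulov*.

*sulov*: last vowel = /o/, a non-high vowel → -ele → *sulovele*.

sulovele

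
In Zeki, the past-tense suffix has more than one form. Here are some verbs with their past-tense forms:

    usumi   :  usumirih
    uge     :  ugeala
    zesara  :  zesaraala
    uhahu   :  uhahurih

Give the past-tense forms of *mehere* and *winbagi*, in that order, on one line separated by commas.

Looking at the last vowel of each stem: -rih when the last vowel of the stem is a high vowel (*usumi*, *uhahu*); -ala when the last vowel of the stem is a non-high vowel (*uge*, *zesara*).
*mehere*: last vowel = /e/, a non-high vowel → -ala → *mehereala*.
The last vowel of *winbagi* is /i/, which is a high vowel, so the suffix is -rih, giving *winbagirih*.

mehereala, winbagirih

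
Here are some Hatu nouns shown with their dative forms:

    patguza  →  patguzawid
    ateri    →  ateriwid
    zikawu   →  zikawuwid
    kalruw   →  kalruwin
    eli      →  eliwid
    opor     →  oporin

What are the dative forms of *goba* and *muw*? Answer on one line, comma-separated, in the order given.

gobawid, muwin

The suffix is conditioned by the final sound: -in when the stem ends in a consonant (*kalruw*, *opor*); -wid when the stem ends in a vowel (*patguza*, *ateri*, *zikawu*, *eli*).
*goba* — final sound /a/ (a vowel) → -wid → *gobawid*.
*muw* — final sound /w/ (a consonant) → -in → *muwin*.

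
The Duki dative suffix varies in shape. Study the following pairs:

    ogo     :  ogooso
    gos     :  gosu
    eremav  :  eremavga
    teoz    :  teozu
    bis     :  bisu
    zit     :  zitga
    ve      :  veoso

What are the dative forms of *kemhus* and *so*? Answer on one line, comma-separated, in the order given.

kemhusu, sooso

The suffix is conditioned by the final sound: -u when the stem ends in a sibilant (*gos*, *teoz*, *bis*); -ga when the stem ends in a non-sibilant consonant (*eremav*, *zit*); -oso when the stem ends in a vowel (*ogo*, *ve*).
*kemhus* — final sound /s/ (a sibilant) → -u → *kemhusu*.
Since the final sound of *so* is /o/ (a vowel), it takes -oso, giving *sooso*.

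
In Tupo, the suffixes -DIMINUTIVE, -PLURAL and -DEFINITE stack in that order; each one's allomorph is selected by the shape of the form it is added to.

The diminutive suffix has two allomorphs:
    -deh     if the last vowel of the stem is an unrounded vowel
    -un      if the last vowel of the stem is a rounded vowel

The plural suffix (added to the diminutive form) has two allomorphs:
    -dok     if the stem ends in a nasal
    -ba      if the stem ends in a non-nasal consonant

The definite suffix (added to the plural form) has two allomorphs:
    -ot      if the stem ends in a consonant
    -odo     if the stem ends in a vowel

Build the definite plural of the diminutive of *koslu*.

kosluundokot

*koslu*: last vowel = /u/, a rounded vowel → -un → *kosluun*.
The diminutive form *kosluun* — final consonant /n/ (a nasal) → -dok → *kosluundok*.
Since the final sound of the plural form *kosluundok* is /k/ (a consonant), it takes -ot, giving *kosluundokot*.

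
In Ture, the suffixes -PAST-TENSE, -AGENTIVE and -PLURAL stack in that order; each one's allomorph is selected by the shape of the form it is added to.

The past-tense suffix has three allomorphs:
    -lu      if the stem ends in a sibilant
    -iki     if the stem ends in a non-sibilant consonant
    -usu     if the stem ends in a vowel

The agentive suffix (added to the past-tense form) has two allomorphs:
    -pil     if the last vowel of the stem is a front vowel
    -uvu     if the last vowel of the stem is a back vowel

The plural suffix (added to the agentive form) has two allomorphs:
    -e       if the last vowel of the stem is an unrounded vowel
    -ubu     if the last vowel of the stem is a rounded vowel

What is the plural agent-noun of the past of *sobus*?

*sobus*: final sound = /s/, a sibilant → -lu → *sobuslu*.
The past-tense form *sobuslu* — last vowel /u/ (a back vowel) → -uvu → *sobusluuvu*.
The agentive form *sobusluuvu*: last vowel = /u/, a rounded vowel → -ubu → *sobusluuvuubu*.

sobusluuvuubu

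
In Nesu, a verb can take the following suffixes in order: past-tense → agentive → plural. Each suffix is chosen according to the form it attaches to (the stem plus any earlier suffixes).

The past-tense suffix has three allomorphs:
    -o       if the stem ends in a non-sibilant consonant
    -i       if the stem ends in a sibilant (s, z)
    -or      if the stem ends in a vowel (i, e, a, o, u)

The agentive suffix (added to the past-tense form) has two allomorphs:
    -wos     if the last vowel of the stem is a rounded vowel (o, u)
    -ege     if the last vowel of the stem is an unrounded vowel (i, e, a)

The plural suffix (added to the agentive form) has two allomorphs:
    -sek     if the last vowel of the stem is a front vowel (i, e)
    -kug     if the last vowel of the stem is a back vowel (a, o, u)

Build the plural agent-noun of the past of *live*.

liveorwoskug

The final sound of *live* is /e/, which is a vowel, so the past-tense suffix is -or, giving *liveor*.
The past-tense form *liveor*: last vowel = /o/, a rounded vowel → -wos → *liveorwos*.
Since the last vowel of the agentive form *liveorwos* is /o/ (a back vowel), it takes -kug, giving *liveorwoskug*.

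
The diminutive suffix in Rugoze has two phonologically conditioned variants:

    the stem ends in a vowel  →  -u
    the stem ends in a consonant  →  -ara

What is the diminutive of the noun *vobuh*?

*vobuh*: final sound = /h/, a consonant → -ara → *vobuhara*.

vobuhara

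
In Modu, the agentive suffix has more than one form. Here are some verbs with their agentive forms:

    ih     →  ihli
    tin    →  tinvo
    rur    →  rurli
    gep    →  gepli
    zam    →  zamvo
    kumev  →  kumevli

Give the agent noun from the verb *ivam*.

The suffix is conditioned by the final consonant: -vo when the stem ends in a nasal (*tin*, *zam*); -li when the stem ends in a non-nasal consonant (*ih*, *rur*, *gep*, *kumev*).
Since the final consonant of *ivam* is /m/ (a nasal), it takes -vo, giving *ivamvo*.

ivamvo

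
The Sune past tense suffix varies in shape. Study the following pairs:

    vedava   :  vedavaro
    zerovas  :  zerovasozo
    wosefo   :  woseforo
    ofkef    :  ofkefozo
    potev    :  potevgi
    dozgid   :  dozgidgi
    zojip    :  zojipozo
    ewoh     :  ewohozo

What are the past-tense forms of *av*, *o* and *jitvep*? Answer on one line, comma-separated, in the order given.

The alternation tracks the final sound of the stem — -ozo when the stem ends in a voiceless consonant (*zerovas*, *ofkef*, *zojip*, *ewoh*); -gi when the stem ends in a voiced consonant (*potev*, *dozgid*); -ro when the stem ends in a vowel (*vedava*, *wosefo*).
*av*: final sound = /v/, a voiced consonant → -gi → *avgi*.
The final sound of *o* is /o/, which is a vowel, so the suffix is -ro, giving *oro*.
*jitvep*: final sound = /p/, a voiceless consonant → -ozo → *jitvepozo*.

avgi, oro, jitvepozo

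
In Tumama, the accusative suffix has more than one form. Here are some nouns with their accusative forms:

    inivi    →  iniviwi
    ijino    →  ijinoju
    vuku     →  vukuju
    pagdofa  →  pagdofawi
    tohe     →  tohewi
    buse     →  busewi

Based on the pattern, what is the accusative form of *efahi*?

The pattern is rounding harmony: -ju when the last vowel of the stem is a rounded vowel (*ijino*, *vuku*); -wi when the last vowel of the stem is an unrounded vowel (*inivi*, *pagdofa*, *tohe*, *buse*).
The last vowel of *efahi* is /i/, which is an unrounded vowel, so the suffix is -wi, giving *efahiwi*.

efahiwi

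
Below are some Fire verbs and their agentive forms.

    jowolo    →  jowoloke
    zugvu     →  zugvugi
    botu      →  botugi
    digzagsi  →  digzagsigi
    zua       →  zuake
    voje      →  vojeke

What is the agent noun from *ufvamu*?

The alternation tracks the last vowel of the stem — -gi when the last vowel of the stem is a high vowel (*zugvu*, *botu*, *digzagsi*); -ke when the last vowel of the stem is a non-high vowel (*jowolo*, *zua*, *voje*).
*ufvamu*: last vowel = /u/, a high vowel → -gi → *ufvamugi*.

ufvamugi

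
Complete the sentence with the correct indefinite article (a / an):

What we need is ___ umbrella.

an

The indefinite article is chosen by the initial *sound* of the following word, not its spelling.
*umbrella* begins with the sound /ʌ/ (u pronounced /ʌ/) — a vowel sound.
So the article is *an*: What we need is an umbrella.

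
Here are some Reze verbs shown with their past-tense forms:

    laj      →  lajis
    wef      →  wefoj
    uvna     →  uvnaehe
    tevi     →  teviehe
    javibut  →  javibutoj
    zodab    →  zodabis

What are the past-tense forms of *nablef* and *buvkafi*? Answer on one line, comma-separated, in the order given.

nablefoj, buvkafiehe

The suffix is conditioned by the final sound: -oj when the stem ends in a voiceless consonant (*wef*, *javibut*); -is when the stem ends in a voiced consonant (*laj*, *zodab*); -ehe when the stem ends in a vowel (*uvna*, *tevi*).
*nablef*: final sound = /f/, a voiceless consonant → -oj → *nablefoj*.
*buvkafi*: final sound = /i/, a vowel → -ehe → *buvkafiehe*.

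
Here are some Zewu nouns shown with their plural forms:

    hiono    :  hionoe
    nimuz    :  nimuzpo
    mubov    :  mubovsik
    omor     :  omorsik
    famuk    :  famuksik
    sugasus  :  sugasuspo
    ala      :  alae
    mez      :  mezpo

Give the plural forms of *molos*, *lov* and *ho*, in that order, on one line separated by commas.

molospo, lovsik, hoe

Looking at the final sound of each stem: -po when the stem ends in a sibilant (*nimuz*, *sugasus*, *mez*); -sik when the stem ends in a non-sibilant consonant (*mubov*, *omor*, *famuk*); -e when the stem ends in a vowel (*hiono*, *ala*).
*molos* — final sound /s/ (a sibilant) → -po → *molospo*.
*lov*: final sound = /v/, a non-sibilant consonant → -sik → *lovsik*.
*ho* — final sound /o/ (a vowel) → -e → *hoe*.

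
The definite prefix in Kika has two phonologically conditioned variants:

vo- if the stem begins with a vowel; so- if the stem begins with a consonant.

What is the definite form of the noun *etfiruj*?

voetfiruj

*etfiruj* — first sound /e/ (a vowel) → vo- → *voetfiruj*.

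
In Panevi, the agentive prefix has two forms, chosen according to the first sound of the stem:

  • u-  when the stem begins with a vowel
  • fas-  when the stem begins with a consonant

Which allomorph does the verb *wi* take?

Since the first sound of *wi* is /w/ (a consonant), it takes fas-.

fas-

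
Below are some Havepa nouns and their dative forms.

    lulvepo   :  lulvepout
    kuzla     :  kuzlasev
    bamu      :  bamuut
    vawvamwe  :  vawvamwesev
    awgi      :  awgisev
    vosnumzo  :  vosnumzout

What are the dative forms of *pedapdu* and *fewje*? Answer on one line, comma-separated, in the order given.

Looking at the last vowel of each stem: -ut when the last vowel of the stem is a rounded vowel (*lulvepo*, *bamu*, *vosnumzo*); -sev when the last vowel of the stem is an unrounded vowel (*kuzla*, *vawvamwe*, *awgi*).
*pedapdu*: last vowel = /u/, a rounded vowel → -ut → *pedapduut*.
The last vowel of *fewje* is /e/, which is an unrounded vowel, so the suffix is -sev, giving *fewjesev*.

pedapduut, fewjesev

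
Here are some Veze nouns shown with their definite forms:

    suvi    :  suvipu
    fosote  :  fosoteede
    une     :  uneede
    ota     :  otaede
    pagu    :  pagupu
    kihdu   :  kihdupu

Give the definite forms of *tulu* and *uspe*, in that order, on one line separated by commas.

tulupu, uspeede

The suffix is conditioned by the last vowel: -pu when the last vowel of the stem is a high vowel (*suvi*, *pagu*, *kihdu*); -ede when the last vowel of the stem is a non-high vowel (*fosote*, *une*, *ota*).
*tulu* — last vowel /u/ (a high vowel) → -pu → *tulupu*.
The last vowel of *uspe* is /e/, which is a non-high vowel, so the suffix is -ede, giving *uspeede*.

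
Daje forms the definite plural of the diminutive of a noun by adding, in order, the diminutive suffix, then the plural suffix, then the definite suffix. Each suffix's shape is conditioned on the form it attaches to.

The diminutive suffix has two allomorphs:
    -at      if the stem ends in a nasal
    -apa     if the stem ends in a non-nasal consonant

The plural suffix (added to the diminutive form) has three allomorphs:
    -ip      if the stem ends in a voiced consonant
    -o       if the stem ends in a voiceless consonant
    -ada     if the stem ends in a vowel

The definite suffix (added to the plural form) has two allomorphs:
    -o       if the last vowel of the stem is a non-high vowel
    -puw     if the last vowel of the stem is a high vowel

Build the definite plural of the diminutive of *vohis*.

vohisapaadao

*vohis* — final consonant /s/ (non-nasal) → -apa → *vohisapa*.
The diminutive form *vohisapa* — final sound /a/ (a vowel) → -ada → *vohisapaada*.
Since the last vowel of the plural form *vohisapaada* is /a/ (a non-high vowel), it takes -o, giving *vohisapaadao*.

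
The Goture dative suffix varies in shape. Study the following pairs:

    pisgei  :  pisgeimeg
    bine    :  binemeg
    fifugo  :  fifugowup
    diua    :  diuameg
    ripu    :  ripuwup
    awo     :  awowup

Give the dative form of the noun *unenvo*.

unenvowup

The suffix is conditioned by the last vowel: -wup when the last vowel of the stem is a rounded vowel (*fifugo*, *ripu*, *awo*); -meg when the last vowel of the stem is an unrounded vowel (*pisgei*, *bine*, *diua*).
The last vowel of *unenvo* is /o/, which is a rounded vowel, so the suffix is -wup, giving *unenvowup*.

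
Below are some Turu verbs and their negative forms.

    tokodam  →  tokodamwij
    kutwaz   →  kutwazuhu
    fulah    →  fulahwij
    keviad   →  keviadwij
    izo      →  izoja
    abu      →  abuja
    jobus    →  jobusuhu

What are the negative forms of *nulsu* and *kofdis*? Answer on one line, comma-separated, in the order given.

The pattern is sibilance of the final sound: -uhu when the stem ends in a sibilant (*kutwaz*, *jobus*); -wij when the stem ends in a non-sibilant consonant (*tokodam*, *fulah*, *keviad*); -ja when the stem ends in a vowel (*izo*, *abu*).
*nulsu*: final sound = /u/, a vowel → -ja → *nulsuja*.
Since the final sound of *kofdis* is /s/ (a sibilant), it takes -uhu, giving *kofdisuhu*.

nulsuja, kofdisuhu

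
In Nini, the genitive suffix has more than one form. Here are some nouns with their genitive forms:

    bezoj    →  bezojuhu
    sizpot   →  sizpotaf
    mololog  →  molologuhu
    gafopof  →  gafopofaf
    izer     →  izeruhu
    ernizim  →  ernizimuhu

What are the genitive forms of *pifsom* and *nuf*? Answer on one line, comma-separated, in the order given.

The suffix is conditioned by the final consonant: -af when the stem ends in a voiceless consonant (*sizpot*, *gafopof*); -uhu when the stem ends in a voiced consonant (*bezoj*, *mololog*, *izer*, *ernizim*).
The final consonant of *pifsom* is /m/, which is voiced, so the suffix is -uhu, giving *pifsomuhu*.
Since the final consonant of *nuf* is /f/ (voiceless), it takes -af, giving *nufaf*.

pifsomuhu, nufaf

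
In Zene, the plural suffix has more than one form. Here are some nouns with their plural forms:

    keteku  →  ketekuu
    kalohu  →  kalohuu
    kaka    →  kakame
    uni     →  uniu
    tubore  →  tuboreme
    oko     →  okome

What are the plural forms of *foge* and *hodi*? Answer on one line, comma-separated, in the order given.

fogeme, hodiu

The suffix is conditioned by the last vowel: -u when the last vowel of the stem is a high vowel (*keteku*, *kalohu*, *uni*); -me when the last vowel of the stem is a non-high vowel (*kaka*, *tubore*, *oko*).
Since the last vowel of *foge* is /e/ (a non-high vowel), it takes -me, giving *fogeme*.
*hodi*: last vowel = /i/, a high vowel → -u → *hodiu*.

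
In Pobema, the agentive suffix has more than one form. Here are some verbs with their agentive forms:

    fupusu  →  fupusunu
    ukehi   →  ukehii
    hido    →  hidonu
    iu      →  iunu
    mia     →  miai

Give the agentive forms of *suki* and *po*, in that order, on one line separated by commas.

sukii, ponu

The pattern is rounding harmony: -nu when the last vowel of the stem is a rounded vowel (*fupusu*, *hido*, *iu*); -i when the last vowel of the stem is an unrounded vowel (*ukehi*, *mia*).
The last vowel of *suki* is /i/, which is an unrounded vowel, so the suffix is -i, giving *sukii*.
*po*: last vowel = /o/, a rounded vowel → -nu → *ponu*.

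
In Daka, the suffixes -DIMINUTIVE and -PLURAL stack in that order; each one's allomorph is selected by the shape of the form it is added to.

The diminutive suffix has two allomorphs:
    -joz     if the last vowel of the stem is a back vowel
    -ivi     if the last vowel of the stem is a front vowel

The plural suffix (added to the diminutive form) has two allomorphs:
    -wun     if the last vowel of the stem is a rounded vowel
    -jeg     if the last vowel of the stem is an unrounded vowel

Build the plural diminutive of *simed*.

*simed*: last vowel = /e/, a front vowel → -ivi → *simedivi*.
The diminutive form *simedivi*: last vowel = /i/, an unrounded vowel → -jeg → *simedivijeg*.

simedivijeg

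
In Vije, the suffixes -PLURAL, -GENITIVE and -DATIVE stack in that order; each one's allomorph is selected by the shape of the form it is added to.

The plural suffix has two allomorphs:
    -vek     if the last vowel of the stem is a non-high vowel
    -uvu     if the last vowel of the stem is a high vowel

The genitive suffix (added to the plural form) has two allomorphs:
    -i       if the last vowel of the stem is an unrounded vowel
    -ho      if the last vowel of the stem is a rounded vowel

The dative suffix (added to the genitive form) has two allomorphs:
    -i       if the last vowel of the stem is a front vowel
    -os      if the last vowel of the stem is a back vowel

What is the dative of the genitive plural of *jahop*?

jahopvekii

*jahop*: last vowel = /o/, a non-high vowel → -vek → *jahopvek*.
The plural form *jahopvek*: last vowel = /e/, an unrounded vowel → -i → *jahopveki*.
The genitive form *jahopveki*: last vowel = /i/, a front vowel → -i → *jahopvekii*.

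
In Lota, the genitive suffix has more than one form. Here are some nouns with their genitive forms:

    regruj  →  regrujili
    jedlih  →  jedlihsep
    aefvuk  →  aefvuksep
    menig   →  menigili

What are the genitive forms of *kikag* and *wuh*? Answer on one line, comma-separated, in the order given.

Looking at the final consonant of each stem: -sep when the stem ends in a voiceless consonant (*jedlih*, *aefvuk*); -ili when the stem ends in a voiced consonant (*regruj*, *menig*).
Since the final consonant of *kikag* is /g/ (voiced), it takes -ili, giving *kikagili*.
Since the final consonant of *wuh* is /h/ (voiceless), it takes -sep, giving *wuhsep*.

kikagili, wuhsep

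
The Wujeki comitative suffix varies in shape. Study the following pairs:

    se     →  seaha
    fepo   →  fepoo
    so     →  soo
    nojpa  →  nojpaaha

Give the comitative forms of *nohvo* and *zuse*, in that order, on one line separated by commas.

nohvoo, zuseaha

Looking at the last vowel of each stem: -o when the last vowel of the stem is a rounded vowel (*fepo*, *so*); -aha when the last vowel of the stem is an unrounded vowel (*se*, *nojpa*).
*nohvo* — last vowel /o/ (a rounded vowel) → -o → *nohvoo*.
The last vowel of *zuse* is /e/, which is an unrounded vowel, so the suffix is -aha, giving *zuseaha*.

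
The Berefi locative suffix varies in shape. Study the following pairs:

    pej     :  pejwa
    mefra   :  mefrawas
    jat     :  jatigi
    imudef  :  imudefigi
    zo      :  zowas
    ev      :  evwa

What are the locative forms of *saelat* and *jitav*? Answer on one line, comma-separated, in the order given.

saelatigi, jitavwa

The pattern is voicing of the final sound: -igi when the stem ends in a voiceless consonant (*jat*, *imudef*); -wa when the stem ends in a voiced consonant (*pej*, *ev*); -was when the stem ends in a vowel (*mefra*, *zo*).
The final sound of *saelat* is /t/, which is a voiceless consonant, so the suffix is -igi, giving *saelatigi*.
*jitav* — final sound /v/ (a voiced consonant) → -wa → *jitavwa*.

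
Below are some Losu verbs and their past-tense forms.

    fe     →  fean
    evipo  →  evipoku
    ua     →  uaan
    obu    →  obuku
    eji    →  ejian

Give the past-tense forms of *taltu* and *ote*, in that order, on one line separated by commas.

The suffix is conditioned by the last vowel: -ku when the last vowel of the stem is a rounded vowel (*evipo*, *obu*); -an when the last vowel of the stem is an unrounded vowel (*fe*, *ua*, *eji*).
*taltu*: last vowel = /u/, a rounded vowel → -ku → *taltuku*.
Since the last vowel of *ote* is /e/ (an unrounded vowel), it takes -an, giving *otean*.

taltuku, otean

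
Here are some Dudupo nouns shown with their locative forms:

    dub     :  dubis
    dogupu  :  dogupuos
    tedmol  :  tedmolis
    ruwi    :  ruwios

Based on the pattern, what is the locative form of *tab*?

tabis

Looking at the final sound of each stem: -is when the stem ends in a consonant (*dub*, *tedmol*); -os when the stem ends in a vowel (*dogupu*, *ruwi*).
*tab* — final sound /b/ (a consonant) → -is → *tabis*.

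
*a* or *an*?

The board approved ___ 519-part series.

The indefinite article is chosen by the initial *sound* of the following word, not its spelling.
The number *519* is spoken "five hundred …", beginning with /faɪv/ — a consonant sound.
So the article is *a*: The board approved a 519-part series.

a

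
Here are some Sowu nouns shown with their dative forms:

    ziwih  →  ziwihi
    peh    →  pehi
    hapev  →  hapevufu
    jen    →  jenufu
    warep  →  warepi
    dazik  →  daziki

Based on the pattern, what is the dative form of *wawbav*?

The alternation tracks the final consonant of the stem — -i when the stem ends in a voiceless consonant (*ziwih*, *peh*, *warep*, *dazik*); -ufu when the stem ends in a voiced consonant (*hapev*, *jen*).
*wawbav* — final consonant /v/ (voiced) → -ufu → *wawbavufu*.

wawbavufu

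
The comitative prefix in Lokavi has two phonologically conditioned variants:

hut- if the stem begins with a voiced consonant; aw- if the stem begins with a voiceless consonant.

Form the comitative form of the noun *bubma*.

Since the first consonant of *bubma* is /b/ (voiced), it takes hut-, giving *hutbubma*.

hutbubma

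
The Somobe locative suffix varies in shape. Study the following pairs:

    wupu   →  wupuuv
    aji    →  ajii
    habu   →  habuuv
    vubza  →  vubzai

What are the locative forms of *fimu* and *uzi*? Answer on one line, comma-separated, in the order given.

Looking at the last vowel of each stem: -uv when the last vowel of the stem is a rounded vowel (*wupu*, *habu*); -i when the last vowel of the stem is an unrounded vowel (*aji*, *vubza*).
Since the last vowel of *fimu* is /u/ (a rounded vowel), it takes -uv, giving *fimuuv*.
Since the last vowel of *uzi* is /i/ (an unrounded vowel), it takes -i, giving *uzii*.

fimuuv, uzii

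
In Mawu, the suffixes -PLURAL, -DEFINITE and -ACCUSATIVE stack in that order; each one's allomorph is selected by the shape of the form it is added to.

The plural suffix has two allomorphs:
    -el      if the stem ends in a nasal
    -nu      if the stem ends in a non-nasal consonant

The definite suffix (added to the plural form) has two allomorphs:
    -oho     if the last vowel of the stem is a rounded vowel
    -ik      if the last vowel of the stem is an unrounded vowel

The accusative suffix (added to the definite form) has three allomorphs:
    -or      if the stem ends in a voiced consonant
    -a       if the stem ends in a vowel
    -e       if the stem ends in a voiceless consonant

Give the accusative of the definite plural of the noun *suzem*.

suzemelike

The final consonant of *suzem* is /m/, which is a nasal, so the plural suffix is -el, giving *suzemel*.
The last vowel of the plural form *suzemel* is /e/, which is an unrounded vowel, so the definite suffix is -ik, giving *suzemelik*.
Since the final sound of the definite form *suzemelik* is /k/ (a voiceless consonant), it takes -e, giving *suzemelike*.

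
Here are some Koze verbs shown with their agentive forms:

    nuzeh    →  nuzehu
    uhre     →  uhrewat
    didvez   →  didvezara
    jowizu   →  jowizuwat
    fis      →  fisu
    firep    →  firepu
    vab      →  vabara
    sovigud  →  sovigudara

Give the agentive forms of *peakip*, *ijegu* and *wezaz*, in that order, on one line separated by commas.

The alternation tracks the final sound of the stem — -u when the stem ends in a voiceless consonant (*nuzeh*, *fis*, *firep*); -ara when the stem ends in a voiced consonant (*didvez*, *vab*, *sovigud*); -wat when the stem ends in a vowel (*uhre*, *jowizu*).
The final sound of *peakip* is /p/, which is a voiceless consonant, so the suffix is -u, giving *peakipu*.
*ijegu*: final sound = /u/, a vowel → -wat → *ijeguwat*.
*wezaz*: final sound = /z/, a voiced consonant → -ara → *wezazara*.

peakipu, ijeguwat, wezazara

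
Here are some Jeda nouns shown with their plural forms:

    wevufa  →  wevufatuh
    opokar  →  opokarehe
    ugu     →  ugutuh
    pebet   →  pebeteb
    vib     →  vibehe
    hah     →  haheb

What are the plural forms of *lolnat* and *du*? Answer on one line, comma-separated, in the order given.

The alternation tracks the final sound of the stem — -eb when the stem ends in a voiceless consonant (*pebet*, *hah*); -ehe when the stem ends in a voiced consonant (*opokar*, *vib*); -tuh when the stem ends in a vowel (*wevufa*, *ugu*).
*lolnat*: final sound = /t/, a voiceless consonant → -eb → *lolnateb*.
*du*: final sound = /u/, a vowel → -tuh → *dutuh*.

lolnateb, dutuh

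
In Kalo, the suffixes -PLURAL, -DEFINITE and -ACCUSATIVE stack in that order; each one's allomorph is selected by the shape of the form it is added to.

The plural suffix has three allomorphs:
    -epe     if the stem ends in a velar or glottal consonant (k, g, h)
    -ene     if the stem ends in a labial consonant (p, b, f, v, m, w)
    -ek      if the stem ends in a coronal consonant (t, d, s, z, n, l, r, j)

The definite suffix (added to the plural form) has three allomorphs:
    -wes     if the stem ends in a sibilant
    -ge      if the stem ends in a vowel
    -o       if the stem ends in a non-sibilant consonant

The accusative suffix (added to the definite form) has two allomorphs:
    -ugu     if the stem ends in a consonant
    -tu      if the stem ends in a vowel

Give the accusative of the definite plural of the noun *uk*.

Since the final consonant of *uk* is /k/ (velar/glottal), it takes -epe, giving *ukepe*.
Since the final sound of the plural form *ukepe* is /e/ (a vowel), it takes -ge, giving *ukepege*.
The definite form *ukepege* — final sound /e/ (a vowel) → -tu → *ukepegetu*.

ukepegetu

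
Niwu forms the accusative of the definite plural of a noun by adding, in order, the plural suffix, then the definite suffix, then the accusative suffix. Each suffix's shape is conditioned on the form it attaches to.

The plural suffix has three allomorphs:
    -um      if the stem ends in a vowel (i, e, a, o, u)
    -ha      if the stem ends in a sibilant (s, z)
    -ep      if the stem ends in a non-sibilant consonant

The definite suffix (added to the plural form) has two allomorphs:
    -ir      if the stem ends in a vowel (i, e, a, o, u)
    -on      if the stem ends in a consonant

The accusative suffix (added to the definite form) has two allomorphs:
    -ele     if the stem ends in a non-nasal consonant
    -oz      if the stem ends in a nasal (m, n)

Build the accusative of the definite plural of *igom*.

igomeponoz

Since the final sound of *igom* is /m/ (a non-sibilant consonant), it takes -ep, giving *igomep*.
The final sound of the plural form *igomep* is /p/, which is a consonant, so the definite suffix is -on, giving *igomepon*.
The final consonant of the definite form *igomepon* is /n/, which is a nasal, so the accusative suffix is -oz, giving *igomeponoz*.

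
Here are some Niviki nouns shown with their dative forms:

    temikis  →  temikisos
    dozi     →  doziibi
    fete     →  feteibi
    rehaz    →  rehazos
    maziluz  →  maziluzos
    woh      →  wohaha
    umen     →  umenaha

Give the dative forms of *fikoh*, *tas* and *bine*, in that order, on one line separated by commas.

The suffix is conditioned by the final sound: -os when the stem ends in a sibilant (*temikis*, *rehaz*, *maziluz*); -aha when the stem ends in a non-sibilant consonant (*woh*, *umen*); -ibi when the stem ends in a vowel (*dozi*, *fete*).
Since the final sound of *fikoh* is /h/ (a non-sibilant consonant), it takes -aha, giving *fikohaha*.
The final sound of *tas* is /s/, which is a sibilant, so the suffix is -os, giving *tasos*.
*bine* — final sound /e/ (a vowel) → -ibi → *bineibi*.

fikohaha, tasos, bineibi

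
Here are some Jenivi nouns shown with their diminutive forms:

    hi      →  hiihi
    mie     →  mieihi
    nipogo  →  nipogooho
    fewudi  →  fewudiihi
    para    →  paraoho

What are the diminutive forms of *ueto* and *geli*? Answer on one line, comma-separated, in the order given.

uetooho, geliihi

The alternation tracks the last vowel of the stem — -ihi when the last vowel of the stem is a front vowel (*hi*, *mie*, *fewudi*); -oho when the last vowel of the stem is a back vowel (*nipogo*, *para*).
*ueto*: last vowel = /o/, a back vowel → -oho → *uetooho*.
*geli*: last vowel = /i/, a front vowel → -ihi → *geliihi*.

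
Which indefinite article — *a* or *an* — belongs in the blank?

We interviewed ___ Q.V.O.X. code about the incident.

The indefinite article is chosen by the initial *sound* of the following word, not its spelling.
The initialism *Q.V.O.X.* is read letter by letter; the first letter, Q, is pronounced /kjuː/, which begins with a consonant sound.
So the article is *a*: We interviewed a Q.V.O.X. code about the incident.

a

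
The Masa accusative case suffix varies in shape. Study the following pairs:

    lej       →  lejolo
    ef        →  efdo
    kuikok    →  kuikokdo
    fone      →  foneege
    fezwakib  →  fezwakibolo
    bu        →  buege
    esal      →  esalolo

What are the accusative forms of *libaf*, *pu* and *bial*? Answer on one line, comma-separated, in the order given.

libafdo, puege, bialolo

The suffix is conditioned by the final sound: -do when the stem ends in a voiceless consonant (*ef*, *kuikok*); -olo when the stem ends in a voiced consonant (*lej*, *fezwakib*, *esal*); -ege when the stem ends in a vowel (*fone*, *bu*).
*libaf*: final sound = /f/, a voiceless consonant → -do → *libafdo*.
Since the final sound of *pu* is /u/ (a vowel), it takes -ege, giving *puege*.
Since the final sound of *bial* is /l/ (a voiced consonant), it takes -olo, giving *bialolo*.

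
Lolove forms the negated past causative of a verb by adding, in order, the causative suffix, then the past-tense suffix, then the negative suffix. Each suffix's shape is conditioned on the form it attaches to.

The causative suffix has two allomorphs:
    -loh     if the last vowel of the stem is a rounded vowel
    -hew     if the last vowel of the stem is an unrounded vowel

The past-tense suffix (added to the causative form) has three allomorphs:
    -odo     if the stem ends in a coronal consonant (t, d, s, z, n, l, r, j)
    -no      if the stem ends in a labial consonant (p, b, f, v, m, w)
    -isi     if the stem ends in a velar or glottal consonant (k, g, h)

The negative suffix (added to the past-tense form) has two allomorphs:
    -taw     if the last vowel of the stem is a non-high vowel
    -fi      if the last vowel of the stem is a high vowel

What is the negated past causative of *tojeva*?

tojevahewnotaw

The last vowel of *tojeva* is /a/, which is an unrounded vowel, so the causative suffix is -hew, giving *tojevahew*.
The final consonant of the causative form *tojevahew* is /w/, which is labial, so the past-tense suffix is -no, giving *tojevahewno*.
The past-tense form *tojevahewno* — last vowel /o/ (a non-high vowel) → -taw → *tojevahewnotaw*.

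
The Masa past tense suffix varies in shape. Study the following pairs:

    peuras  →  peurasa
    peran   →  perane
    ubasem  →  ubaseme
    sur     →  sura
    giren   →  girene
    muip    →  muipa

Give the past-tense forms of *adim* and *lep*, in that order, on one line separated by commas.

The alternation tracks the final consonant of the stem — -e when the stem ends in a nasal (*peran*, *ubasem*, *giren*); -a when the stem ends in a non-nasal consonant (*peuras*, *sur*, *muip*).
The final consonant of *adim* is /m/, which is a nasal, so the suffix is -e, giving *adime*.
Since the final consonant of *lep* is /p/ (non-nasal), it takes -a, giving *lepa*.

adime, lepa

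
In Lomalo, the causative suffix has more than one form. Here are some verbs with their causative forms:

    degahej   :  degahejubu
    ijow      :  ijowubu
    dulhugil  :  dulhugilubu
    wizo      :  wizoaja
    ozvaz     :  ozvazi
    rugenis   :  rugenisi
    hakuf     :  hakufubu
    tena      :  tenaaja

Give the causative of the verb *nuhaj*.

nuhajubu

The pattern is sibilance of the final sound: -i when the stem ends in a sibilant (*ozvaz*, *rugenis*); -ubu when the stem ends in a non-sibilant consonant (*degahej*, *ijow*, *dulhugil*, *hakuf*); -aja when the stem ends in a vowel (*wizo*, *tena*).
*nuhaj*: final sound = /j/, a non-sibilant consonant → -ubu → *nuhajubu*.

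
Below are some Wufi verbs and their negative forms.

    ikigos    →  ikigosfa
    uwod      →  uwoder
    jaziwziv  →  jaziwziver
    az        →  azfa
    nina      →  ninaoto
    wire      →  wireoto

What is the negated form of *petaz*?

petazfa

The alternation tracks the final sound of the stem — -fa when the stem ends in a sibilant (*ikigos*, *az*); -er when the stem ends in a non-sibilant consonant (*uwod*, *jaziwziv*); -oto when the stem ends in a vowel (*nina*, *wire*).
Since the final sound of *petaz* is /z/ (a sibilant), it takes -fa, giving *petazfa*.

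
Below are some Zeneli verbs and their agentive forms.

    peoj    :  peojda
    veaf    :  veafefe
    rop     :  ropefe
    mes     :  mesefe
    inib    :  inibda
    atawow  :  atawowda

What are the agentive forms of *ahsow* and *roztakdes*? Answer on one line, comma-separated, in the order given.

ahsowda, roztakdesefe

The pattern is voicing of the final consonant: -efe when the stem ends in a voiceless consonant (*veaf*, *rop*, *mes*); -da when the stem ends in a voiced consonant (*peoj*, *inib*, *atawow*).
The final consonant of *ahsow* is /w/, which is voiced, so the suffix is -da, giving *ahsowda*.
The final consonant of *roztakdes* is /s/, which is voiceless, so the suffix is -efe, giving *roztakdesefe*.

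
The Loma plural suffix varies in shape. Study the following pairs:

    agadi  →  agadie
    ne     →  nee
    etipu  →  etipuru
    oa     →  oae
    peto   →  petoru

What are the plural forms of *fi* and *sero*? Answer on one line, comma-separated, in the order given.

The suffix is conditioned by the last vowel: -ru when the last vowel of the stem is a rounded vowel (*etipu*, *peto*); -e when the last vowel of the stem is an unrounded vowel (*agadi*, *ne*, *oa*).
*fi*: last vowel = /i/, an unrounded vowel → -e → *fie*.
Since the last vowel of *sero* is /o/ (a rounded vowel), it takes -ru, giving *seroru*.

fie, seroru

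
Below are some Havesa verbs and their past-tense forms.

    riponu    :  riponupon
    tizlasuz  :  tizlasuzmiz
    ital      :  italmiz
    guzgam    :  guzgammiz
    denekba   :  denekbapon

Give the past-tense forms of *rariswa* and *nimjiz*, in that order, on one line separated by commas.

The suffix is conditioned by the final sound: -miz when the stem ends in a consonant (*tizlasuz*, *ital*, *guzgam*); -pon when the stem ends in a vowel (*riponu*, *denekba*).
*rariswa*: final sound = /a/, a vowel → -pon → *rariswapon*.
The final sound of *nimjiz* is /z/, which is a consonant, so the suffix is -miz, giving *nimjizmiz*.

rariswapon, nimjizmiz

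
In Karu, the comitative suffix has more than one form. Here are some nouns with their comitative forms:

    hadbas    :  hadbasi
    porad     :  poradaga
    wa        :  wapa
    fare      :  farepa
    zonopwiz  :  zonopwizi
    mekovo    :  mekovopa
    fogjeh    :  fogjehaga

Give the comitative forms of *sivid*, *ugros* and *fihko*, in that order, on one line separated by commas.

The alternation tracks the final sound of the stem — -i when the stem ends in a sibilant (*hadbas*, *zonopwiz*); -aga when the stem ends in a non-sibilant consonant (*porad*, *fogjeh*); -pa when the stem ends in a vowel (*wa*, *fare*, *mekovo*).
Since the final sound of *sivid* is /d/ (a non-sibilant consonant), it takes -aga, giving *sividaga*.
*ugros* — final sound /s/ (a sibilant) → -i → *ugrosi*.
The final sound of *fihko* is /o/, which is a vowel, so the suffix is -pa, giving *fihkopa*.

sividaga, ugrosi, fihkopa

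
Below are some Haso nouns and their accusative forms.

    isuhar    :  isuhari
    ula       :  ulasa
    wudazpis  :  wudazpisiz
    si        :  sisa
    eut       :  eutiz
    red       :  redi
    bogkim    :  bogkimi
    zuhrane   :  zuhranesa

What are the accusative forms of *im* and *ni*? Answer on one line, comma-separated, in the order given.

Looking at the final sound of each stem: -iz when the stem ends in a voiceless consonant (*wudazpis*, *eut*); -i when the stem ends in a voiced consonant (*isuhar*, *red*, *bogkim*); -sa when the stem ends in a vowel (*ula*, *si*, *zuhrane*).
*im* — final sound /m/ (a voiced consonant) → -i → *imi*.
*ni* — final sound /i/ (a vowel) → -sa → *nisa*.

imi, nisa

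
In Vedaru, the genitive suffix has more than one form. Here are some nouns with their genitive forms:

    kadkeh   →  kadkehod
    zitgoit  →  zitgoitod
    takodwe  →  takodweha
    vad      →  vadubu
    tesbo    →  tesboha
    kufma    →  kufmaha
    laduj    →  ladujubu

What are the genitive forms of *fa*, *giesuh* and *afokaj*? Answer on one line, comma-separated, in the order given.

The suffix is conditioned by the final sound: -od when the stem ends in a voiceless consonant (*kadkeh*, *zitgoit*); -ubu when the stem ends in a voiced consonant (*vad*, *laduj*); -ha when the stem ends in a vowel (*takodwe*, *tesbo*, *kufma*).
Since the final sound of *fa* is /a/ (a vowel), it takes -ha, giving *faha*.
*giesuh* — final sound /h/ (a voiceless consonant) → -od → *giesuhod*.
The final sound of *afokaj* is /j/, which is a voiced consonant, so the suffix is -ubu, giving *afokajubu*.

faha, giesuhod, afokajubu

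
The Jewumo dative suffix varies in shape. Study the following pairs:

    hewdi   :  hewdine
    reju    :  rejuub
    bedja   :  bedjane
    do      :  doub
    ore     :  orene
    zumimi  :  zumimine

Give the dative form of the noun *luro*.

The pattern is rounding harmony: -ub when the last vowel of the stem is a rounded vowel (*reju*, *do*); -ne when the last vowel of the stem is an unrounded vowel (*hewdi*, *bedja*, *ore*, *zumimi*).
Since the last vowel of *luro* is /o/ (a rounded vowel), it takes -ub, giving *luroub*.

luroub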